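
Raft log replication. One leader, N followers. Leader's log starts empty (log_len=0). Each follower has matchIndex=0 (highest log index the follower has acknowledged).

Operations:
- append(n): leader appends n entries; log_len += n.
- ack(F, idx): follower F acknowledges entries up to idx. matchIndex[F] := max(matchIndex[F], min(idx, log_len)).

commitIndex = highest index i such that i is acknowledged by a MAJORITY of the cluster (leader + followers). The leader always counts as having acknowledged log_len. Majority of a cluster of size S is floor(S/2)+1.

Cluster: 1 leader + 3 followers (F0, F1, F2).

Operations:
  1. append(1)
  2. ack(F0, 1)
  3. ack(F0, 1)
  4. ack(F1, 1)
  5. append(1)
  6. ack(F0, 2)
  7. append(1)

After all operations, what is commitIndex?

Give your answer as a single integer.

Op 1: append 1 -> log_len=1
Op 2: F0 acks idx 1 -> match: F0=1 F1=0 F2=0; commitIndex=0
Op 3: F0 acks idx 1 -> match: F0=1 F1=0 F2=0; commitIndex=0
Op 4: F1 acks idx 1 -> match: F0=1 F1=1 F2=0; commitIndex=1
Op 5: append 1 -> log_len=2
Op 6: F0 acks idx 2 -> match: F0=2 F1=1 F2=0; commitIndex=1
Op 7: append 1 -> log_len=3

Answer: 1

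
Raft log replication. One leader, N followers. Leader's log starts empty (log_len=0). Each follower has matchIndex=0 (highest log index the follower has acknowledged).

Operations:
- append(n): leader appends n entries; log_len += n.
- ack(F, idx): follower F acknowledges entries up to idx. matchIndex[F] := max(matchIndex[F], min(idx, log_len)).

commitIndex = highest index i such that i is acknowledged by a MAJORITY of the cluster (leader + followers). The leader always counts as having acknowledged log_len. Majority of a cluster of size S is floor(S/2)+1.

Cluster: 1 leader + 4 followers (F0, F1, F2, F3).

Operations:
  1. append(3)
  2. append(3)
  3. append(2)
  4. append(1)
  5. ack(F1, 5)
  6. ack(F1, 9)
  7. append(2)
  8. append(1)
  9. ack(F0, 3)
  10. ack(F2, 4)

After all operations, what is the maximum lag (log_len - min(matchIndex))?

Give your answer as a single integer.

Op 1: append 3 -> log_len=3
Op 2: append 3 -> log_len=6
Op 3: append 2 -> log_len=8
Op 4: append 1 -> log_len=9
Op 5: F1 acks idx 5 -> match: F0=0 F1=5 F2=0 F3=0; commitIndex=0
Op 6: F1 acks idx 9 -> match: F0=0 F1=9 F2=0 F3=0; commitIndex=0
Op 7: append 2 -> log_len=11
Op 8: append 1 -> log_len=12
Op 9: F0 acks idx 3 -> match: F0=3 F1=9 F2=0 F3=0; commitIndex=3
Op 10: F2 acks idx 4 -> match: F0=3 F1=9 F2=4 F3=0; commitIndex=4

Answer: 12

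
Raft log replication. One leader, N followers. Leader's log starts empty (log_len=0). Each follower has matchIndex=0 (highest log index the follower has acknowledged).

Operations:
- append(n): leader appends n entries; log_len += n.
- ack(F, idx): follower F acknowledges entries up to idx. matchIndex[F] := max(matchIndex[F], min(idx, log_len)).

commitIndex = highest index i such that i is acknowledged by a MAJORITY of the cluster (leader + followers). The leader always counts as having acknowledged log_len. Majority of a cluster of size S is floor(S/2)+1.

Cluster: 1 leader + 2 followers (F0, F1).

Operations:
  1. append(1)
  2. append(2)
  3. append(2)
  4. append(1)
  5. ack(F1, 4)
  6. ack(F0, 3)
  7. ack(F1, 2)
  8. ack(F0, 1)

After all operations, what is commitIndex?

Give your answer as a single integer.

Op 1: append 1 -> log_len=1
Op 2: append 2 -> log_len=3
Op 3: append 2 -> log_len=5
Op 4: append 1 -> log_len=6
Op 5: F1 acks idx 4 -> match: F0=0 F1=4; commitIndex=4
Op 6: F0 acks idx 3 -> match: F0=3 F1=4; commitIndex=4
Op 7: F1 acks idx 2 -> match: F0=3 F1=4; commitIndex=4
Op 8: F0 acks idx 1 -> match: F0=3 F1=4; commitIndex=4

Answer: 4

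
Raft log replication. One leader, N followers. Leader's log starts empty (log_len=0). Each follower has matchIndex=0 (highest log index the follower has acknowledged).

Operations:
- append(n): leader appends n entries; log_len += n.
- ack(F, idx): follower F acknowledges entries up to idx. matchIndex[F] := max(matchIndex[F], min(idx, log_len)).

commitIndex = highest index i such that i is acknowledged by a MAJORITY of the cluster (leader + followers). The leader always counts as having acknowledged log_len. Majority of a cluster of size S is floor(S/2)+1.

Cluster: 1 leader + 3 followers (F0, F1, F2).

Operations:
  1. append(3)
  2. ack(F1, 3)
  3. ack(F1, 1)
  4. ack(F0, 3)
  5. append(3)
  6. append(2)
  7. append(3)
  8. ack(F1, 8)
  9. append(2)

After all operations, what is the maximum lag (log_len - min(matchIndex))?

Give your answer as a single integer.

Answer: 13

Derivation:
Op 1: append 3 -> log_len=3
Op 2: F1 acks idx 3 -> match: F0=0 F1=3 F2=0; commitIndex=0
Op 3: F1 acks idx 1 -> match: F0=0 F1=3 F2=0; commitIndex=0
Op 4: F0 acks idx 3 -> match: F0=3 F1=3 F2=0; commitIndex=3
Op 5: append 3 -> log_len=6
Op 6: append 2 -> log_len=8
Op 7: append 3 -> log_len=11
Op 8: F1 acks idx 8 -> match: F0=3 F1=8 F2=0; commitIndex=3
Op 9: append 2 -> log_len=13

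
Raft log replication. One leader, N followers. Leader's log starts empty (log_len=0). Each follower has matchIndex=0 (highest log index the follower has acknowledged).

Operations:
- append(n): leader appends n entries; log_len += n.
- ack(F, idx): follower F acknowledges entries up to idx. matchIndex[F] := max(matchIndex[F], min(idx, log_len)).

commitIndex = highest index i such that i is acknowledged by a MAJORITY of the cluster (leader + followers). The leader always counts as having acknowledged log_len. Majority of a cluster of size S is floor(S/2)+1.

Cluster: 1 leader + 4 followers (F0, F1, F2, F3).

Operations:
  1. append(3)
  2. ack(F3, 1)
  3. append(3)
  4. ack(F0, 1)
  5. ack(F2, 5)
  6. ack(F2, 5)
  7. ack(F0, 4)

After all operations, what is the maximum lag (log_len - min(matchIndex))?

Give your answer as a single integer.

Op 1: append 3 -> log_len=3
Op 2: F3 acks idx 1 -> match: F0=0 F1=0 F2=0 F3=1; commitIndex=0
Op 3: append 3 -> log_len=6
Op 4: F0 acks idx 1 -> match: F0=1 F1=0 F2=0 F3=1; commitIndex=1
Op 5: F2 acks idx 5 -> match: F0=1 F1=0 F2=5 F3=1; commitIndex=1
Op 6: F2 acks idx 5 -> match: F0=1 F1=0 F2=5 F3=1; commitIndex=1
Op 7: F0 acks idx 4 -> match: F0=4 F1=0 F2=5 F3=1; commitIndex=4

Answer: 6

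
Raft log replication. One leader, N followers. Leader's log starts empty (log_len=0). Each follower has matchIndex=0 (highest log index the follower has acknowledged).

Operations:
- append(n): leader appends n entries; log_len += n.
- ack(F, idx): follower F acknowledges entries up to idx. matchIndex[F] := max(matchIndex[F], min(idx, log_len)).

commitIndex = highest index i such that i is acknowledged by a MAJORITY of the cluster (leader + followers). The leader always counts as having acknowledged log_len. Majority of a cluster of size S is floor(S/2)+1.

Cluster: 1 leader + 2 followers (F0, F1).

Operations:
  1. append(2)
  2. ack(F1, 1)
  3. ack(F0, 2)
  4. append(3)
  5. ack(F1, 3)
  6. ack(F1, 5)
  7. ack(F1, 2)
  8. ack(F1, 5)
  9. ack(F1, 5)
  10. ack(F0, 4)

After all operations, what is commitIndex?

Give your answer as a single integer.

Op 1: append 2 -> log_len=2
Op 2: F1 acks idx 1 -> match: F0=0 F1=1; commitIndex=1
Op 3: F0 acks idx 2 -> match: F0=2 F1=1; commitIndex=2
Op 4: append 3 -> log_len=5
Op 5: F1 acks idx 3 -> match: F0=2 F1=3; commitIndex=3
Op 6: F1 acks idx 5 -> match: F0=2 F1=5; commitIndex=5
Op 7: F1 acks idx 2 -> match: F0=2 F1=5; commitIndex=5
Op 8: F1 acks idx 5 -> match: F0=2 F1=5; commitIndex=5
Op 9: F1 acks idx 5 -> match: F0=2 F1=5; commitIndex=5
Op 10: F0 acks idx 4 -> match: F0=4 F1=5; commitIndex=5

Answer: 5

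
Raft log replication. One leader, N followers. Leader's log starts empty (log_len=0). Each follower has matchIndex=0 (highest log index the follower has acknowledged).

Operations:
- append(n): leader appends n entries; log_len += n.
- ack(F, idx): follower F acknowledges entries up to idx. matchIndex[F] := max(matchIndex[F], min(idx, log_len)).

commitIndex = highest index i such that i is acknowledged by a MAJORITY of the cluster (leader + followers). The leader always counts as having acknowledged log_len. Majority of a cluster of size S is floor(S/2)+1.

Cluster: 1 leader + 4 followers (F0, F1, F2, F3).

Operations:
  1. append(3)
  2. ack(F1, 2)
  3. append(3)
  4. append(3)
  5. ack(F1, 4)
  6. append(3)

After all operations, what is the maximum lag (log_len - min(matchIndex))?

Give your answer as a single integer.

Answer: 12

Derivation:
Op 1: append 3 -> log_len=3
Op 2: F1 acks idx 2 -> match: F0=0 F1=2 F2=0 F3=0; commitIndex=0
Op 3: append 3 -> log_len=6
Op 4: append 3 -> log_len=9
Op 5: F1 acks idx 4 -> match: F0=0 F1=4 F2=0 F3=0; commitIndex=0
Op 6: append 3 -> log_len=12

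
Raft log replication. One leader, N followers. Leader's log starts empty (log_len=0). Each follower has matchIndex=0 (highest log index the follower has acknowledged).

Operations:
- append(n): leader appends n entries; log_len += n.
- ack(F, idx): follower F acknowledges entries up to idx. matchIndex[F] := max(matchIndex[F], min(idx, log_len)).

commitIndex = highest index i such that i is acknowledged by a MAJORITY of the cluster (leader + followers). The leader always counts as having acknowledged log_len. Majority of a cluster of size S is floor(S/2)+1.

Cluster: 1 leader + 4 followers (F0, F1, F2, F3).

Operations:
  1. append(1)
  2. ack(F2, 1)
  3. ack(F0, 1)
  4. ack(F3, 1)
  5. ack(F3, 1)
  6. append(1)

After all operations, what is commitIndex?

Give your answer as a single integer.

Op 1: append 1 -> log_len=1
Op 2: F2 acks idx 1 -> match: F0=0 F1=0 F2=1 F3=0; commitIndex=0
Op 3: F0 acks idx 1 -> match: F0=1 F1=0 F2=1 F3=0; commitIndex=1
Op 4: F3 acks idx 1 -> match: F0=1 F1=0 F2=1 F3=1; commitIndex=1
Op 5: F3 acks idx 1 -> match: F0=1 F1=0 F2=1 F3=1; commitIndex=1
Op 6: append 1 -> log_len=2

Answer: 1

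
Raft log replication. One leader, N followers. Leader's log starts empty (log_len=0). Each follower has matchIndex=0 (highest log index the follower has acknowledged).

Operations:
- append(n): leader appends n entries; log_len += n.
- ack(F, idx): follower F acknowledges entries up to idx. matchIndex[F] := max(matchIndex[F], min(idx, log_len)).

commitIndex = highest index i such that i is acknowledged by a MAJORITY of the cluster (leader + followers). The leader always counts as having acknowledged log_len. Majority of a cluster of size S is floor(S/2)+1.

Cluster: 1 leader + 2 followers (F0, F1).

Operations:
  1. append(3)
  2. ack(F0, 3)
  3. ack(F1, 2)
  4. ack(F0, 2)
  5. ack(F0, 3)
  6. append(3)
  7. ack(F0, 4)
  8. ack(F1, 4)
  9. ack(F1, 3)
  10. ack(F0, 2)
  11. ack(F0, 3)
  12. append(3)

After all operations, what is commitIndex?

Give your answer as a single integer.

Answer: 4

Derivation:
Op 1: append 3 -> log_len=3
Op 2: F0 acks idx 3 -> match: F0=3 F1=0; commitIndex=3
Op 3: F1 acks idx 2 -> match: F0=3 F1=2; commitIndex=3
Op 4: F0 acks idx 2 -> match: F0=3 F1=2; commitIndex=3
Op 5: F0 acks idx 3 -> match: F0=3 F1=2; commitIndex=3
Op 6: append 3 -> log_len=6
Op 7: F0 acks idx 4 -> match: F0=4 F1=2; commitIndex=4
Op 8: F1 acks idx 4 -> match: F0=4 F1=4; commitIndex=4
Op 9: F1 acks idx 3 -> match: F0=4 F1=4; commitIndex=4
Op 10: F0 acks idx 2 -> match: F0=4 F1=4; commitIndex=4
Op 11: F0 acks idx 3 -> match: F0=4 F1=4; commitIndex=4
Op 12: append 3 -> log_len=9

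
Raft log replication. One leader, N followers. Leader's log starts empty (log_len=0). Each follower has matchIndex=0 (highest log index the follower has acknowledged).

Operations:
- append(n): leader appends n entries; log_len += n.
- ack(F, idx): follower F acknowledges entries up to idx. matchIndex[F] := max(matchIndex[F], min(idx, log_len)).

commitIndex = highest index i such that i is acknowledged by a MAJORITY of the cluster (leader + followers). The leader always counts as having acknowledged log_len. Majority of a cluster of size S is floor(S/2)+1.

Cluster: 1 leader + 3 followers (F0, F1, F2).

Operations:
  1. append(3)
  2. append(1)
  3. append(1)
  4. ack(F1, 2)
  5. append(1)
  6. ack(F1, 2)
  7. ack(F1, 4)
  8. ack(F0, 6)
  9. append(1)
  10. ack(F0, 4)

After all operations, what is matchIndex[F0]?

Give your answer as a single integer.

Op 1: append 3 -> log_len=3
Op 2: append 1 -> log_len=4
Op 3: append 1 -> log_len=5
Op 4: F1 acks idx 2 -> match: F0=0 F1=2 F2=0; commitIndex=0
Op 5: append 1 -> log_len=6
Op 6: F1 acks idx 2 -> match: F0=0 F1=2 F2=0; commitIndex=0
Op 7: F1 acks idx 4 -> match: F0=0 F1=4 F2=0; commitIndex=0
Op 8: F0 acks idx 6 -> match: F0=6 F1=4 F2=0; commitIndex=4
Op 9: append 1 -> log_len=7
Op 10: F0 acks idx 4 -> match: F0=6 F1=4 F2=0; commitIndex=4

Answer: 6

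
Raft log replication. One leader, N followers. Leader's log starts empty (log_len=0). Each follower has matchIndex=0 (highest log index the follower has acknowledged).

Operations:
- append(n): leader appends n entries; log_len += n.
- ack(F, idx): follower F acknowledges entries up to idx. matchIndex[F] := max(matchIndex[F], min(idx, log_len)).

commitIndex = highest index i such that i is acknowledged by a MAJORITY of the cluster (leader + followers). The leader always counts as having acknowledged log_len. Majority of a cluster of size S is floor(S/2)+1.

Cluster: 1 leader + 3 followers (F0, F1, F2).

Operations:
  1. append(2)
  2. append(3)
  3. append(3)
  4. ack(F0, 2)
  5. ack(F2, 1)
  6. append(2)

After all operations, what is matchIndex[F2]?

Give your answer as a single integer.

Op 1: append 2 -> log_len=2
Op 2: append 3 -> log_len=5
Op 3: append 3 -> log_len=8
Op 4: F0 acks idx 2 -> match: F0=2 F1=0 F2=0; commitIndex=0
Op 5: F2 acks idx 1 -> match: F0=2 F1=0 F2=1; commitIndex=1
Op 6: append 2 -> log_len=10

Answer: 1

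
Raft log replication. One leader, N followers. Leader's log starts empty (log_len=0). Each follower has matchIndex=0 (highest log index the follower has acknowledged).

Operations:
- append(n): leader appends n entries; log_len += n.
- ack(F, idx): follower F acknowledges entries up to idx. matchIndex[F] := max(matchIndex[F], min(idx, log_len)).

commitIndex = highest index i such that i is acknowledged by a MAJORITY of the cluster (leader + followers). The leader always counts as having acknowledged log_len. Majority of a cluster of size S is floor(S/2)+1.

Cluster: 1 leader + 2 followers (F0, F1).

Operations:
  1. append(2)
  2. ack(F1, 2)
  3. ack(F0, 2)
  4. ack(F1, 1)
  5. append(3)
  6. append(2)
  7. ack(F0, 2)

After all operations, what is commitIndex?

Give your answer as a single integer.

Op 1: append 2 -> log_len=2
Op 2: F1 acks idx 2 -> match: F0=0 F1=2; commitIndex=2
Op 3: F0 acks idx 2 -> match: F0=2 F1=2; commitIndex=2
Op 4: F1 acks idx 1 -> match: F0=2 F1=2; commitIndex=2
Op 5: append 3 -> log_len=5
Op 6: append 2 -> log_len=7
Op 7: F0 acks idx 2 -> match: F0=2 F1=2; commitIndex=2

Answer: 2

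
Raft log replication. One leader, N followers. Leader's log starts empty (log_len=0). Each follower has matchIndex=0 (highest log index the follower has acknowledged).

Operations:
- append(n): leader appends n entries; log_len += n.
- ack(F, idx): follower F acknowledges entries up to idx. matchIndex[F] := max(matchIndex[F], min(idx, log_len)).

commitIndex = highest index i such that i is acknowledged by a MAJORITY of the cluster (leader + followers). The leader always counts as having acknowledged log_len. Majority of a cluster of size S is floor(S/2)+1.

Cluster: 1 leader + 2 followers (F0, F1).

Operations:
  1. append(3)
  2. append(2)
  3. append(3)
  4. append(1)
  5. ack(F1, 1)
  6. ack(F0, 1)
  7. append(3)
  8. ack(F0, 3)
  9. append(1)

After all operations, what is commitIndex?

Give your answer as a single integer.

Answer: 3

Derivation:
Op 1: append 3 -> log_len=3
Op 2: append 2 -> log_len=5
Op 3: append 3 -> log_len=8
Op 4: append 1 -> log_len=9
Op 5: F1 acks idx 1 -> match: F0=0 F1=1; commitIndex=1
Op 6: F0 acks idx 1 -> match: F0=1 F1=1; commitIndex=1
Op 7: append 3 -> log_len=12
Op 8: F0 acks idx 3 -> match: F0=3 F1=1; commitIndex=3
Op 9: append 1 -> log_len=13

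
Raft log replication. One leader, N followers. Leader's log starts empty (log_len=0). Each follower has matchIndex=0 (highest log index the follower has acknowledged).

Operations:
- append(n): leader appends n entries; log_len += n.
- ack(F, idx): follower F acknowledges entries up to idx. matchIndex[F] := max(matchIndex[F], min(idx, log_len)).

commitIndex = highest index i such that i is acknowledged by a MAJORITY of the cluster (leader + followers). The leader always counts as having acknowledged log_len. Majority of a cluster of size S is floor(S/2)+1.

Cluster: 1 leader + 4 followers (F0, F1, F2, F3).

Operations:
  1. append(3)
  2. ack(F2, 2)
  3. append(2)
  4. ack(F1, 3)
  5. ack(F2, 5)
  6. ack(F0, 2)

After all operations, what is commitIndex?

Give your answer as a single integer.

Op 1: append 3 -> log_len=3
Op 2: F2 acks idx 2 -> match: F0=0 F1=0 F2=2 F3=0; commitIndex=0
Op 3: append 2 -> log_len=5
Op 4: F1 acks idx 3 -> match: F0=0 F1=3 F2=2 F3=0; commitIndex=2
Op 5: F2 acks idx 5 -> match: F0=0 F1=3 F2=5 F3=0; commitIndex=3
Op 6: F0 acks idx 2 -> match: F0=2 F1=3 F2=5 F3=0; commitIndex=3

Answer: 3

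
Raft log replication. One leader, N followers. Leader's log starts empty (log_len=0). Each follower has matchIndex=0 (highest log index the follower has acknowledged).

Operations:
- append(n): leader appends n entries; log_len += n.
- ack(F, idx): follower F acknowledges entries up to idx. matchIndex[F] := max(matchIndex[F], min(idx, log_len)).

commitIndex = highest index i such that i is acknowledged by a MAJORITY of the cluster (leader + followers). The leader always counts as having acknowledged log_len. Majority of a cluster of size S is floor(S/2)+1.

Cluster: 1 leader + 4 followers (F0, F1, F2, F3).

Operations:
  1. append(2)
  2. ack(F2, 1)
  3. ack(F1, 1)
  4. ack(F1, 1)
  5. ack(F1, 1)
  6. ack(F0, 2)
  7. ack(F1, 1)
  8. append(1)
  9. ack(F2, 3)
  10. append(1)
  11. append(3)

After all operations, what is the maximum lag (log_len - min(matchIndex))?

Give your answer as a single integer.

Op 1: append 2 -> log_len=2
Op 2: F2 acks idx 1 -> match: F0=0 F1=0 F2=1 F3=0; commitIndex=0
Op 3: F1 acks idx 1 -> match: F0=0 F1=1 F2=1 F3=0; commitIndex=1
Op 4: F1 acks idx 1 -> match: F0=0 F1=1 F2=1 F3=0; commitIndex=1
Op 5: F1 acks idx 1 -> match: F0=0 F1=1 F2=1 F3=0; commitIndex=1
Op 6: F0 acks idx 2 -> match: F0=2 F1=1 F2=1 F3=0; commitIndex=1
Op 7: F1 acks idx 1 -> match: F0=2 F1=1 F2=1 F3=0; commitIndex=1
Op 8: append 1 -> log_len=3
Op 9: F2 acks idx 3 -> match: F0=2 F1=1 F2=3 F3=0; commitIndex=2
Op 10: append 1 -> log_len=4
Op 11: append 3 -> log_len=7

Answer: 7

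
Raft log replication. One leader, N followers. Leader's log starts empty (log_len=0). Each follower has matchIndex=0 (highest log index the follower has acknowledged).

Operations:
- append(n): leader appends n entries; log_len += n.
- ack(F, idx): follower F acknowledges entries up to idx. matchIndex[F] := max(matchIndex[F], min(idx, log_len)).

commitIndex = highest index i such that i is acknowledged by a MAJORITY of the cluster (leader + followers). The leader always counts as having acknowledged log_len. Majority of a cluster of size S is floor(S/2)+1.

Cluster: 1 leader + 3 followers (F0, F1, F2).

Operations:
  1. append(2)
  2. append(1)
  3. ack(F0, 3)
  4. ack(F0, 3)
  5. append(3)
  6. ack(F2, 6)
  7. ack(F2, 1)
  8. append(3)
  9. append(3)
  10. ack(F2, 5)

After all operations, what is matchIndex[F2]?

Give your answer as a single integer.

Op 1: append 2 -> log_len=2
Op 2: append 1 -> log_len=3
Op 3: F0 acks idx 3 -> match: F0=3 F1=0 F2=0; commitIndex=0
Op 4: F0 acks idx 3 -> match: F0=3 F1=0 F2=0; commitIndex=0
Op 5: append 3 -> log_len=6
Op 6: F2 acks idx 6 -> match: F0=3 F1=0 F2=6; commitIndex=3
Op 7: F2 acks idx 1 -> match: F0=3 F1=0 F2=6; commitIndex=3
Op 8: append 3 -> log_len=9
Op 9: append 3 -> log_len=12
Op 10: F2 acks idx 5 -> match: F0=3 F1=0 F2=6; commitIndex=3

Answer: 6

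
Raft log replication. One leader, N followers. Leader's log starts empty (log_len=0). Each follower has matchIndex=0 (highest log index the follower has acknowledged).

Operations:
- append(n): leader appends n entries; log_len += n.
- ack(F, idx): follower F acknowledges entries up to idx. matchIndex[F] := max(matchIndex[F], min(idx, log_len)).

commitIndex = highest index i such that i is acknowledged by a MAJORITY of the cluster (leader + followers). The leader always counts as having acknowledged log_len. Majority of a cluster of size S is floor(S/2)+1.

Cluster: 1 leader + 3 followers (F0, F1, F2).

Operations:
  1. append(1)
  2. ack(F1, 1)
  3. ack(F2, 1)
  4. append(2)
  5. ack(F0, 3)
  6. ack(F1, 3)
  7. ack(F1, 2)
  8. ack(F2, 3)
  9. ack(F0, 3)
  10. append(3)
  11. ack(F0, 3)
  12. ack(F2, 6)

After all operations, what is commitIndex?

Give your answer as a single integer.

Op 1: append 1 -> log_len=1
Op 2: F1 acks idx 1 -> match: F0=0 F1=1 F2=0; commitIndex=0
Op 3: F2 acks idx 1 -> match: F0=0 F1=1 F2=1; commitIndex=1
Op 4: append 2 -> log_len=3
Op 5: F0 acks idx 3 -> match: F0=3 F1=1 F2=1; commitIndex=1
Op 6: F1 acks idx 3 -> match: F0=3 F1=3 F2=1; commitIndex=3
Op 7: F1 acks idx 2 -> match: F0=3 F1=3 F2=1; commitIndex=3
Op 8: F2 acks idx 3 -> match: F0=3 F1=3 F2=3; commitIndex=3
Op 9: F0 acks idx 3 -> match: F0=3 F1=3 F2=3; commitIndex=3
Op 10: append 3 -> log_len=6
Op 11: F0 acks idx 3 -> match: F0=3 F1=3 F2=3; commitIndex=3
Op 12: F2 acks idx 6 -> match: F0=3 F1=3 F2=6; commitIndex=3

Answer: 3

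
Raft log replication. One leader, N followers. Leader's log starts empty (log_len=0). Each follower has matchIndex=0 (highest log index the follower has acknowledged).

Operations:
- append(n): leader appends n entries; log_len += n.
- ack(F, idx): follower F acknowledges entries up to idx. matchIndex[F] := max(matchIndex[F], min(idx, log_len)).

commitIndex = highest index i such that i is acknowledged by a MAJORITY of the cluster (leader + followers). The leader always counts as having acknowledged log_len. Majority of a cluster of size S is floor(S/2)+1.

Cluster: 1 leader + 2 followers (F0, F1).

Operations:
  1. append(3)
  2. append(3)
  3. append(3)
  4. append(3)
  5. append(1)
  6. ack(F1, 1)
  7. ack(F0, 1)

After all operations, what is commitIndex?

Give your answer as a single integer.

Answer: 1

Derivation:
Op 1: append 3 -> log_len=3
Op 2: append 3 -> log_len=6
Op 3: append 3 -> log_len=9
Op 4: append 3 -> log_len=12
Op 5: append 1 -> log_len=13
Op 6: F1 acks idx 1 -> match: F0=0 F1=1; commitIndex=1
Op 7: F0 acks idx 1 -> match: F0=1 F1=1; commitIndex=1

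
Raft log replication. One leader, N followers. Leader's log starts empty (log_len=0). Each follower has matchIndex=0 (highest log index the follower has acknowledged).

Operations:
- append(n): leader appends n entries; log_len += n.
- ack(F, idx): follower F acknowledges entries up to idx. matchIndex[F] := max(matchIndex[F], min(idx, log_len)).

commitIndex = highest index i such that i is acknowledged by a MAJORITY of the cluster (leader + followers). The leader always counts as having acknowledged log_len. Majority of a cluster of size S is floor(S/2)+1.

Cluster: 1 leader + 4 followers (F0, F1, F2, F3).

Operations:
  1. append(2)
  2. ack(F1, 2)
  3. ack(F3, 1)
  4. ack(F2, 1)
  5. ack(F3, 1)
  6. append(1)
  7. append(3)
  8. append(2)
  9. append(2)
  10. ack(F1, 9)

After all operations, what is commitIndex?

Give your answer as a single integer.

Answer: 1

Derivation:
Op 1: append 2 -> log_len=2
Op 2: F1 acks idx 2 -> match: F0=0 F1=2 F2=0 F3=0; commitIndex=0
Op 3: F3 acks idx 1 -> match: F0=0 F1=2 F2=0 F3=1; commitIndex=1
Op 4: F2 acks idx 1 -> match: F0=0 F1=2 F2=1 F3=1; commitIndex=1
Op 5: F3 acks idx 1 -> match: F0=0 F1=2 F2=1 F3=1; commitIndex=1
Op 6: append 1 -> log_len=3
Op 7: append 3 -> log_len=6
Op 8: append 2 -> log_len=8
Op 9: append 2 -> log_len=10
Op 10: F1 acks idx 9 -> match: F0=0 F1=9 F2=1 F3=1; commitIndex=1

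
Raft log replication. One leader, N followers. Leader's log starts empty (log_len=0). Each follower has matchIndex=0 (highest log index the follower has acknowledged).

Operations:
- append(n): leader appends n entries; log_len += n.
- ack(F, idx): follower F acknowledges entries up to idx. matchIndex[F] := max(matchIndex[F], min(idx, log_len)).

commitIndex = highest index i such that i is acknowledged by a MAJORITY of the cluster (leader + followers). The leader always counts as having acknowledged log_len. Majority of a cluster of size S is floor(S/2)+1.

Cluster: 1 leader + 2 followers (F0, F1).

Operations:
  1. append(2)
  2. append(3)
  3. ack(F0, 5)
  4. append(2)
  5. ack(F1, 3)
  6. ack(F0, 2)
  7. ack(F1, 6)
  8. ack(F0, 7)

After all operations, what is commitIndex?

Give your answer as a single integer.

Op 1: append 2 -> log_len=2
Op 2: append 3 -> log_len=5
Op 3: F0 acks idx 5 -> match: F0=5 F1=0; commitIndex=5
Op 4: append 2 -> log_len=7
Op 5: F1 acks idx 3 -> match: F0=5 F1=3; commitIndex=5
Op 6: F0 acks idx 2 -> match: F0=5 F1=3; commitIndex=5
Op 7: F1 acks idx 6 -> match: F0=5 F1=6; commitIndex=6
Op 8: F0 acks idx 7 -> match: F0=7 F1=6; commitIndex=7

Answer: 7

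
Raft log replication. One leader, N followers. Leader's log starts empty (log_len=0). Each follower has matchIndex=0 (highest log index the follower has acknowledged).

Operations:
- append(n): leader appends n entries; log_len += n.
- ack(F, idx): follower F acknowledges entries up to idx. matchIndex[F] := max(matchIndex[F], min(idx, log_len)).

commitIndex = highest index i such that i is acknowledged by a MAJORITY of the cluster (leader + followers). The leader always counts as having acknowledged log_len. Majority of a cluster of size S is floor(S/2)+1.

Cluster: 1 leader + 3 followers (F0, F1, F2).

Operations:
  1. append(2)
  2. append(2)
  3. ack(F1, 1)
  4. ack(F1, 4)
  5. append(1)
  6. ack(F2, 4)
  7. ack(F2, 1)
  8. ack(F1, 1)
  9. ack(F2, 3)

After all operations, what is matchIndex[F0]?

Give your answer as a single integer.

Answer: 0

Derivation:
Op 1: append 2 -> log_len=2
Op 2: append 2 -> log_len=4
Op 3: F1 acks idx 1 -> match: F0=0 F1=1 F2=0; commitIndex=0
Op 4: F1 acks idx 4 -> match: F0=0 F1=4 F2=0; commitIndex=0
Op 5: append 1 -> log_len=5
Op 6: F2 acks idx 4 -> match: F0=0 F1=4 F2=4; commitIndex=4
Op 7: F2 acks idx 1 -> match: F0=0 F1=4 F2=4; commitIndex=4
Op 8: F1 acks idx 1 -> match: F0=0 F1=4 F2=4; commitIndex=4
Op 9: F2 acks idx 3 -> match: F0=0 F1=4 F2=4; commitIndex=4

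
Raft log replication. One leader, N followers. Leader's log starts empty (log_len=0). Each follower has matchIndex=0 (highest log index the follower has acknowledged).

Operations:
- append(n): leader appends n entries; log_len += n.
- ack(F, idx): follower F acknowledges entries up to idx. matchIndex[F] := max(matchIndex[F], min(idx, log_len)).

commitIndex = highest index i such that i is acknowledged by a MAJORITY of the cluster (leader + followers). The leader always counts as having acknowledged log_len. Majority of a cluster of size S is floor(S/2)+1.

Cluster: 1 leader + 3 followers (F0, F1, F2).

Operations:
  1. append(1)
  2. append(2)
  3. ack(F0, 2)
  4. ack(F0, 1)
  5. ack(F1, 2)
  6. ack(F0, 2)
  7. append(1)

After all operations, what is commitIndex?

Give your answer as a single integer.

Op 1: append 1 -> log_len=1
Op 2: append 2 -> log_len=3
Op 3: F0 acks idx 2 -> match: F0=2 F1=0 F2=0; commitIndex=0
Op 4: F0 acks idx 1 -> match: F0=2 F1=0 F2=0; commitIndex=0
Op 5: F1 acks idx 2 -> match: F0=2 F1=2 F2=0; commitIndex=2
Op 6: F0 acks idx 2 -> match: F0=2 F1=2 F2=0; commitIndex=2
Op 7: append 1 -> log_len=4

Answer: 2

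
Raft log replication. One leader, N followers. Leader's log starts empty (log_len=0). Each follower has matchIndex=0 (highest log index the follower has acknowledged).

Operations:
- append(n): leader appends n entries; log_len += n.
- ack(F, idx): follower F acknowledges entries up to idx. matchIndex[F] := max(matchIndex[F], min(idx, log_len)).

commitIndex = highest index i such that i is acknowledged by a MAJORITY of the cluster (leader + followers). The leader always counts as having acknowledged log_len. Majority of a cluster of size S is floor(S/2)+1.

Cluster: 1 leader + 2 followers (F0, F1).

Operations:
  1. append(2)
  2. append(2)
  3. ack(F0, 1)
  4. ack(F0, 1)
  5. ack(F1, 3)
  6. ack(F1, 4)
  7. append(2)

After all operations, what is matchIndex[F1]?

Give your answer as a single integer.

Op 1: append 2 -> log_len=2
Op 2: append 2 -> log_len=4
Op 3: F0 acks idx 1 -> match: F0=1 F1=0; commitIndex=1
Op 4: F0 acks idx 1 -> match: F0=1 F1=0; commitIndex=1
Op 5: F1 acks idx 3 -> match: F0=1 F1=3; commitIndex=3
Op 6: F1 acks idx 4 -> match: F0=1 F1=4; commitIndex=4
Op 7: append 2 -> log_len=6

Answer: 4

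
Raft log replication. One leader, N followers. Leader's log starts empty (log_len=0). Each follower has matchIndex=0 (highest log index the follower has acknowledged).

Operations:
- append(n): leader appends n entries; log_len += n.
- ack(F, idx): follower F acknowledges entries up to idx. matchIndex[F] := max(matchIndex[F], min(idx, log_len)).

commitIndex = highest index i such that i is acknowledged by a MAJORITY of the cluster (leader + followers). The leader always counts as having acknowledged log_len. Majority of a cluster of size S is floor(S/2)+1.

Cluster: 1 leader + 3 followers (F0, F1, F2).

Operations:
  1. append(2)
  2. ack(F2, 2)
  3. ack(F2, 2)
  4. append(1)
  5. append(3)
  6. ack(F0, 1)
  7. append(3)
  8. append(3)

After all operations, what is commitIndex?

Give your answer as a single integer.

Op 1: append 2 -> log_len=2
Op 2: F2 acks idx 2 -> match: F0=0 F1=0 F2=2; commitIndex=0
Op 3: F2 acks idx 2 -> match: F0=0 F1=0 F2=2; commitIndex=0
Op 4: append 1 -> log_len=3
Op 5: append 3 -> log_len=6
Op 6: F0 acks idx 1 -> match: F0=1 F1=0 F2=2; commitIndex=1
Op 7: append 3 -> log_len=9
Op 8: append 3 -> log_len=12

Answer: 1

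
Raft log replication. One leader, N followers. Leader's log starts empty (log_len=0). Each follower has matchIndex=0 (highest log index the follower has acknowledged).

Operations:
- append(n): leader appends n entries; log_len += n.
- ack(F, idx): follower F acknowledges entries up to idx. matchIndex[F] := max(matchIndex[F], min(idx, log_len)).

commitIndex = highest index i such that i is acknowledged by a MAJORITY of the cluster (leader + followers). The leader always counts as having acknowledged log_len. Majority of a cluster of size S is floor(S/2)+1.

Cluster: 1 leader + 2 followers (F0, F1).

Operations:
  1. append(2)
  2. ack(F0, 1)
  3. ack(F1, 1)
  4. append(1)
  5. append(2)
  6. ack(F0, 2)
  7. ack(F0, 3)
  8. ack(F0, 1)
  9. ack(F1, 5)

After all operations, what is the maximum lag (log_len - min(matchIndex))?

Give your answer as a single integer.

Answer: 2

Derivation:
Op 1: append 2 -> log_len=2
Op 2: F0 acks idx 1 -> match: F0=1 F1=0; commitIndex=1
Op 3: F1 acks idx 1 -> match: F0=1 F1=1; commitIndex=1
Op 4: append 1 -> log_len=3
Op 5: append 2 -> log_len=5
Op 6: F0 acks idx 2 -> match: F0=2 F1=1; commitIndex=2
Op 7: F0 acks idx 3 -> match: F0=3 F1=1; commitIndex=3
Op 8: F0 acks idx 1 -> match: F0=3 F1=1; commitIndex=3
Op 9: F1 acks idx 5 -> match: F0=3 F1=5; commitIndex=5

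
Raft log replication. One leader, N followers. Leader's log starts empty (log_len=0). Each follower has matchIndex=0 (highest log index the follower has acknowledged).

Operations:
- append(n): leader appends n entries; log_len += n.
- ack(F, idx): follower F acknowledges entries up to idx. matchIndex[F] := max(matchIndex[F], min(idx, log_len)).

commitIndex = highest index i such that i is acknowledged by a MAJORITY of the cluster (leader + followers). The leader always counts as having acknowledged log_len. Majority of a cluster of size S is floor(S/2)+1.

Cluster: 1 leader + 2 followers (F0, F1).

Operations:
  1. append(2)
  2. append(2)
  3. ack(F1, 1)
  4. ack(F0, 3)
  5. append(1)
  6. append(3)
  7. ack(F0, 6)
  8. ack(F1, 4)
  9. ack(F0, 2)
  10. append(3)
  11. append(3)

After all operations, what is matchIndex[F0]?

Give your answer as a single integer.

Op 1: append 2 -> log_len=2
Op 2: append 2 -> log_len=4
Op 3: F1 acks idx 1 -> match: F0=0 F1=1; commitIndex=1
Op 4: F0 acks idx 3 -> match: F0=3 F1=1; commitIndex=3
Op 5: append 1 -> log_len=5
Op 6: append 3 -> log_len=8
Op 7: F0 acks idx 6 -> match: F0=6 F1=1; commitIndex=6
Op 8: F1 acks idx 4 -> match: F0=6 F1=4; commitIndex=6
Op 9: F0 acks idx 2 -> match: F0=6 F1=4; commitIndex=6
Op 10: append 3 -> log_len=11
Op 11: append 3 -> log_len=14

Answer: 6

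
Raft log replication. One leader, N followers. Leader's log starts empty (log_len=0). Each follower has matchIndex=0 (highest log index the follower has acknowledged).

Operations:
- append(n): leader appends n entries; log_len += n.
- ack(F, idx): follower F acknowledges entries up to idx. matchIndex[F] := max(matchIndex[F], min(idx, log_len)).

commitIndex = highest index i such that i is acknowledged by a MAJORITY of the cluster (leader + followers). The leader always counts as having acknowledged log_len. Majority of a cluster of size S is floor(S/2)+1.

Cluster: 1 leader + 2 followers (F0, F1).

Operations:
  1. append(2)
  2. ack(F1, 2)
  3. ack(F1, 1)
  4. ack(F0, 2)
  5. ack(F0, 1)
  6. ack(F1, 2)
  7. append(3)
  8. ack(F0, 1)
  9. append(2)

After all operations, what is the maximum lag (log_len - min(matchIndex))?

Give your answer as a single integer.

Answer: 5

Derivation:
Op 1: append 2 -> log_len=2
Op 2: F1 acks idx 2 -> match: F0=0 F1=2; commitIndex=2
Op 3: F1 acks idx 1 -> match: F0=0 F1=2; commitIndex=2
Op 4: F0 acks idx 2 -> match: F0=2 F1=2; commitIndex=2
Op 5: F0 acks idx 1 -> match: F0=2 F1=2; commitIndex=2
Op 6: F1 acks idx 2 -> match: F0=2 F1=2; commitIndex=2
Op 7: append 3 -> log_len=5
Op 8: F0 acks idx 1 -> match: F0=2 F1=2; commitIndex=2
Op 9: append 2 -> log_len=7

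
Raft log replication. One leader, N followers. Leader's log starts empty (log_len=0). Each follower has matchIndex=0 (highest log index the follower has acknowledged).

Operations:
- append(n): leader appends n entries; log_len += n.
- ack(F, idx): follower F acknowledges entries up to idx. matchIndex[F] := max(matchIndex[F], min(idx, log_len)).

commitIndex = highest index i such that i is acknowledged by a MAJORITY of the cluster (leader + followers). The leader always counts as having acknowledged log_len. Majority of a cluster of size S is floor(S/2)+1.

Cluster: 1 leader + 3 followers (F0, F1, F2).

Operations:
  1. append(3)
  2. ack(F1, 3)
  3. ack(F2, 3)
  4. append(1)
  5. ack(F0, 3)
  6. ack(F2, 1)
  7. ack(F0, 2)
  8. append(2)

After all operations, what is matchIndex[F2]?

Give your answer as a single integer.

Answer: 3

Derivation:
Op 1: append 3 -> log_len=3
Op 2: F1 acks idx 3 -> match: F0=0 F1=3 F2=0; commitIndex=0
Op 3: F2 acks idx 3 -> match: F0=0 F1=3 F2=3; commitIndex=3
Op 4: append 1 -> log_len=4
Op 5: F0 acks idx 3 -> match: F0=3 F1=3 F2=3; commitIndex=3
Op 6: F2 acks idx 1 -> match: F0=3 F1=3 F2=3; commitIndex=3
Op 7: F0 acks idx 2 -> match: F0=3 F1=3 F2=3; commitIndex=3
Op 8: append 2 -> log_len=6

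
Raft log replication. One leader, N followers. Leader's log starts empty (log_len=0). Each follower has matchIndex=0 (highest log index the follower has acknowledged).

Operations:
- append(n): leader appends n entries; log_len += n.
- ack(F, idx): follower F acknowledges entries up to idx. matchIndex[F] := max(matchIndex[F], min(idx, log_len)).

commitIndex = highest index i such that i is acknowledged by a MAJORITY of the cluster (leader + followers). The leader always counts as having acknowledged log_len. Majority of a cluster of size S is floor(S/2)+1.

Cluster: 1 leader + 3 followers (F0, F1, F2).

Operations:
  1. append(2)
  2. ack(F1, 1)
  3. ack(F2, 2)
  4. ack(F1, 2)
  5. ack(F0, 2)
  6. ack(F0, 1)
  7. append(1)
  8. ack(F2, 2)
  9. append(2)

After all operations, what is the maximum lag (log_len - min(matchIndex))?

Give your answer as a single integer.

Op 1: append 2 -> log_len=2
Op 2: F1 acks idx 1 -> match: F0=0 F1=1 F2=0; commitIndex=0
Op 3: F2 acks idx 2 -> match: F0=0 F1=1 F2=2; commitIndex=1
Op 4: F1 acks idx 2 -> match: F0=0 F1=2 F2=2; commitIndex=2
Op 5: F0 acks idx 2 -> match: F0=2 F1=2 F2=2; commitIndex=2
Op 6: F0 acks idx 1 -> match: F0=2 F1=2 F2=2; commitIndex=2
Op 7: append 1 -> log_len=3
Op 8: F2 acks idx 2 -> match: F0=2 F1=2 F2=2; commitIndex=2
Op 9: append 2 -> log_len=5

Answer: 3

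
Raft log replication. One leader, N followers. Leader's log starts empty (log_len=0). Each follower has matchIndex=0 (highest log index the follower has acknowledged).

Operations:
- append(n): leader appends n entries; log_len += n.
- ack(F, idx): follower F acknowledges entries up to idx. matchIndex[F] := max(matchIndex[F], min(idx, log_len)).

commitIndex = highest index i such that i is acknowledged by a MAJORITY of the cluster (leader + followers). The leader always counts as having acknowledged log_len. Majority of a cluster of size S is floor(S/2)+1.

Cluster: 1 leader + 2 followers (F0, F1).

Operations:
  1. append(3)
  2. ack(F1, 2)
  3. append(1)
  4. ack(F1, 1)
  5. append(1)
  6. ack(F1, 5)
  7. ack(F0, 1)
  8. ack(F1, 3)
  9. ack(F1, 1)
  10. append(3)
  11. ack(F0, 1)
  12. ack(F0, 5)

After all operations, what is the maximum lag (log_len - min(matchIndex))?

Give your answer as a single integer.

Answer: 3

Derivation:
Op 1: append 3 -> log_len=3
Op 2: F1 acks idx 2 -> match: F0=0 F1=2; commitIndex=2
Op 3: append 1 -> log_len=4
Op 4: F1 acks idx 1 -> match: F0=0 F1=2; commitIndex=2
Op 5: append 1 -> log_len=5
Op 6: F1 acks idx 5 -> match: F0=0 F1=5; commitIndex=5
Op 7: F0 acks idx 1 -> match: F0=1 F1=5; commitIndex=5
Op 8: F1 acks idx 3 -> match: F0=1 F1=5; commitIndex=5
Op 9: F1 acks idx 1 -> match: F0=1 F1=5; commitIndex=5
Op 10: append 3 -> log_len=8
Op 11: F0 acks idx 1 -> match: F0=1 F1=5; commitIndex=5
Op 12: F0 acks idx 5 -> match: F0=5 F1=5; commitIndex=5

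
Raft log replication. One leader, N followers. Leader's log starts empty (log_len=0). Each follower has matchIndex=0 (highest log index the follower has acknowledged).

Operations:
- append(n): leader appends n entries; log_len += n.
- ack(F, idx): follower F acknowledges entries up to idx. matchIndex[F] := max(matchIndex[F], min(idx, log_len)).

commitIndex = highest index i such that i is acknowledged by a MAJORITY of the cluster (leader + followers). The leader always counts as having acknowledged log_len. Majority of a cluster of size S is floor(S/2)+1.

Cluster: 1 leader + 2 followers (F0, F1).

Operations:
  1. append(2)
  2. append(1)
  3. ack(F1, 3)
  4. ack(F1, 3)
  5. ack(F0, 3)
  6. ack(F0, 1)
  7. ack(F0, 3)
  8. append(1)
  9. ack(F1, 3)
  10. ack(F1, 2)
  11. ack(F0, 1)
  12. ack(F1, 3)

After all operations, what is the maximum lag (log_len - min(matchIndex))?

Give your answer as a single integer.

Op 1: append 2 -> log_len=2
Op 2: append 1 -> log_len=3
Op 3: F1 acks idx 3 -> match: F0=0 F1=3; commitIndex=3
Op 4: F1 acks idx 3 -> match: F0=0 F1=3; commitIndex=3
Op 5: F0 acks idx 3 -> match: F0=3 F1=3; commitIndex=3
Op 6: F0 acks idx 1 -> match: F0=3 F1=3; commitIndex=3
Op 7: F0 acks idx 3 -> match: F0=3 F1=3; commitIndex=3
Op 8: append 1 -> log_len=4
Op 9: F1 acks idx 3 -> match: F0=3 F1=3; commitIndex=3
Op 10: F1 acks idx 2 -> match: F0=3 F1=3; commitIndex=3
Op 11: F0 acks idx 1 -> match: F0=3 F1=3; commitIndex=3
Op 12: F1 acks idx 3 -> match: F0=3 F1=3; commitIndex=3

Answer: 1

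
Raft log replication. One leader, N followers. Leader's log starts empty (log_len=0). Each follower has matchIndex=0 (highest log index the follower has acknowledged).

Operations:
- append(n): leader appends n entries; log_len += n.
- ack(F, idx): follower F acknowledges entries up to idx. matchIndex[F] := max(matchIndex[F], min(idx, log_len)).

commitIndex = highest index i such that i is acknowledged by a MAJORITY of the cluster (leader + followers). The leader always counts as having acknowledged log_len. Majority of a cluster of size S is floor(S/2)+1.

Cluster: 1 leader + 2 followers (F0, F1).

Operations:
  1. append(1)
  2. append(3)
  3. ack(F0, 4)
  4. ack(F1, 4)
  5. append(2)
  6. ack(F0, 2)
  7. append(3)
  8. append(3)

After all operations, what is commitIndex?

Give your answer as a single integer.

Op 1: append 1 -> log_len=1
Op 2: append 3 -> log_len=4
Op 3: F0 acks idx 4 -> match: F0=4 F1=0; commitIndex=4
Op 4: F1 acks idx 4 -> match: F0=4 F1=4; commitIndex=4
Op 5: append 2 -> log_len=6
Op 6: F0 acks idx 2 -> match: F0=4 F1=4; commitIndex=4
Op 7: append 3 -> log_len=9
Op 8: append 3 -> log_len=12

Answer: 4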